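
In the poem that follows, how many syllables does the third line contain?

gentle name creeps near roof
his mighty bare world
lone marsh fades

The third line: lone(1) + marsh(1) + fades(1) = 3

3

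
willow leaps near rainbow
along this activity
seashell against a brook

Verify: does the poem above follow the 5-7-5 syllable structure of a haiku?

Line 1: "willow leaps near rainbow": 2+1+1+2 = 6 (expected 5)
Line 2: "along this activity": 2+1+4 = 7 ✓
Line 3: "seashell against a brook": 2+2+1+1 = 6 (expected 5)

No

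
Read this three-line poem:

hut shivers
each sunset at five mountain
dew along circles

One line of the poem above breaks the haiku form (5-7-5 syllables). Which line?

Line 1: "hut shivers": 1+2 = 3 (expected 5)
Line 2: "each sunset at five mountain": 1+2+1+1+2 = 7 ✓
Line 3: "dew along circles": 1+2+2 = 5 ✓

The first line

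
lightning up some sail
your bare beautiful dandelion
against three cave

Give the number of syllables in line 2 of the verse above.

9

Line 2: "your bare beautiful dandelion": 1+1+3+4 = 9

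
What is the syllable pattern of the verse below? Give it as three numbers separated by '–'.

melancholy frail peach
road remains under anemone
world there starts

6–9–3

Line 1: melancholy(4) + frail(1) + peach(1) = 6
Line 2: road(1) + remains(2) + under(2) + anemone(4) = 9
Line 3: world(1) + there(1) + starts(1) = 3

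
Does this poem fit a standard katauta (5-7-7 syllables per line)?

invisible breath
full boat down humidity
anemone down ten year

Line 1: invisible (4), breath (1) → 5 ✓
Line 2: full (1), boat (1), down (1), humidity (4) → 7 ✓
Line 3: anemone (4), down (1), ten (1), year (1) → 7 ✓

Yes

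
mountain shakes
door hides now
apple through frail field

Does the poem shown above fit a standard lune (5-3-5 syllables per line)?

Line 1: mountain(2) + shakes(1) = 3 (expected 5)
Line 2: door(1) + hides(1) + now(1) = 3 ✓
Line 3: apple(2) + through(1) + frail(1) + field(1) = 5 ✓

No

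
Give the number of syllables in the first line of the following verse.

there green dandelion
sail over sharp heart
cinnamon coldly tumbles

The first line: there(1) + green(1) + dandelion(4) = 6

6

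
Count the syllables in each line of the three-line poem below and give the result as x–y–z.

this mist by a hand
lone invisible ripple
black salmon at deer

5–7–5

Line 1: this(1) + mist(1) + by(1) + a(1) + hand(1) = 5
Line 2: lone(1) + invisible(4) + ripple(2) = 7
Line 3: black(1) + salmon(2) + at(1) + deer(1) = 5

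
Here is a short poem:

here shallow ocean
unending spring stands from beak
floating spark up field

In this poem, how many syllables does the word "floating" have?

2

"floating" has 2 syllables.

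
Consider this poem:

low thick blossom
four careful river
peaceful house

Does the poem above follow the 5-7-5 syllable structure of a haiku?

Line 1: low (1), thick (1), blossom (2) → 4 (expected 5)
Line 2: four (1), careful (2), river (2) → 5 (expected 7)
Line 3: peaceful (2), house (1) → 3 (expected 5)

No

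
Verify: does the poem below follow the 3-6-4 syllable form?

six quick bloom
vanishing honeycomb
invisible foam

No

Line 1: six(1) + quick(1) + bloom(1) = 3 ✓
Line 2: vanishing(3) + honeycomb(3) = 6 ✓
Line 3: invisible(4) + foam(1) = 5 (expected 4)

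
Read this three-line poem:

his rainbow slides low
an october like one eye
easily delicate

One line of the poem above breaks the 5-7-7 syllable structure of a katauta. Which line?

Line 1: "his rainbow slides low": 1+2+1+1 = 5 ✓
Line 2: "an october like one eye": 1+3+1+1+1 = 7 ✓
Line 3: "easily delicate": 3+3 = 6 (expected 7)

The third line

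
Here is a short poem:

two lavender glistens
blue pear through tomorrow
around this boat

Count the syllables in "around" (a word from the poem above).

2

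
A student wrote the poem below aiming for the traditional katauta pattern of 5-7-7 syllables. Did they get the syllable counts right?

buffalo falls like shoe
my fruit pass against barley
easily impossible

Line 1: buffalo (3), falls (1), like (1), shoe (1) → 6 (expected 5)
Line 2: my (1), fruit (1), pass (1), against (2), barley (2) → 7 ✓
Line 3: easily (3), impossible (4) → 7 ✓

No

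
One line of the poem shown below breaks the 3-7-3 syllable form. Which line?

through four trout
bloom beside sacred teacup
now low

Line 3

Line 1: through (1), four (1), trout (1) → 3 ✓
Line 2: bloom (1), beside (2), sacred (2), teacup (2) → 7 ✓
Line 3: now (1), low (1) → 2 (expected 3)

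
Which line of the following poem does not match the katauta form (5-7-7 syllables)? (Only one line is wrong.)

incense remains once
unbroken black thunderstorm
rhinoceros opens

The third line

Line 1: incense (2), remains (2), once (1) → 5 ✓
Line 2: unbroken (3), black (1), thunderstorm (3) → 7 ✓
Line 3: rhinoceros (4), opens (2) → 6 (expected 7)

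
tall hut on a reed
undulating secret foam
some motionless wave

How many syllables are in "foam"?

"foam" has 1 syllable.

1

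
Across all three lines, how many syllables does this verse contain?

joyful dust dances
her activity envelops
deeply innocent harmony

Line 1: joyful (2), dust (1), dances (2) → 5
Line 2: her (1), activity (4), envelops (3) → 8
Line 3: deeply (2), innocent (3), harmony (3) → 8
Total: 5 + 8 + 8 = 21

21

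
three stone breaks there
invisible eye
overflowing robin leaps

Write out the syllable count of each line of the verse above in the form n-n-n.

4-5-7

Line 1: three (1), stone (1), breaks (1), there (1) → 4
Line 2: invisible (4), eye (1) → 5
Line 3: overflowing (4), robin (2), leaps (1) → 7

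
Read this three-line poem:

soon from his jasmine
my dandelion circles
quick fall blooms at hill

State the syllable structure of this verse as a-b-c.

5-7-5

Line 1: "soon from his jasmine": 1+1+1+2 = 5
Line 2: "my dandelion circles": 1+4+2 = 7
Line 3: "quick fall blooms at hill": 1+1+1+1+1 = 5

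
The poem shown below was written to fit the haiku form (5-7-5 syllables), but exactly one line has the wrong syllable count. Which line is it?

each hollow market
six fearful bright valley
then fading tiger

Line 1: each (1), hollow (2), market (2) → 5 ✓
Line 2: six (1), fearful (2), bright (1), valley (2) → 6 (expected 7)
Line 3: then (1), fading (2), tiger (2) → 5 ✓

Line 2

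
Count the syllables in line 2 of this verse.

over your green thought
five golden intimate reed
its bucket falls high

7

Line 2: five (1), golden (2), intimate (3), reed (1) → 7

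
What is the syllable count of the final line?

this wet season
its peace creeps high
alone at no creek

The final line: "alone at no creek": 2+1+1+1 = 5

5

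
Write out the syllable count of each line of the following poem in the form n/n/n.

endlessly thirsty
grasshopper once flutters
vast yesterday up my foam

Line 1: "endlessly thirsty": 3+2 = 5
Line 2: "grasshopper once flutters": 3+1+2 = 6
Line 3: "vast yesterday up my foam": 1+3+1+1+1 = 7

5/6/7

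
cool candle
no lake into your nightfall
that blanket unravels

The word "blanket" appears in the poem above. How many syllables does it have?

2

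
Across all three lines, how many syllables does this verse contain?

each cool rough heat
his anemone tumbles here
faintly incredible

18

Line 1: each(1) + cool(1) + rough(1) + heat(1) = 4
Line 2: his(1) + anemone(4) + tumbles(2) + here(1) = 8
Line 3: faintly(2) + incredible(4) = 6
Total: 4 + 8 + 6 = 18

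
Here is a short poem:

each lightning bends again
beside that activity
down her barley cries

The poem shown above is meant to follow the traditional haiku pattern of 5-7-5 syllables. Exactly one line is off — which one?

Line 1: "each lightning bends again": 1+2+1+2 = 6 (expected 5)
Line 2: "beside that activity": 2+1+4 = 7 ✓
Line 3: "down her barley cries": 1+1+2+1 = 5 ✓

Line 1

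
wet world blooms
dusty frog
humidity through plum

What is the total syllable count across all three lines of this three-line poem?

Line 1: wet (1), world (1), blooms (1) → 3
Line 2: dusty (2), frog (1) → 3
Line 3: humidity (4), through (1), plum (1) → 6
Total: 3 + 3 + 6 = 12

12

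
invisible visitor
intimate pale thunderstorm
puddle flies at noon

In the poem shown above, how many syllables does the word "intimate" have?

3

"intimate" has 3 syllables.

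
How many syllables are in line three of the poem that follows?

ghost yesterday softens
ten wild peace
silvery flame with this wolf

7

Line three: "silvery flame with this wolf": 3+1+1+1+1 = 7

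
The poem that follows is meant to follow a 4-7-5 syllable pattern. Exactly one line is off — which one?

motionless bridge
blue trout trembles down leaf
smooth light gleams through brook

The second line

Line 1: "motionless bridge": 3+1 = 4 ✓
Line 2: "blue trout trembles down leaf": 1+1+2+1+1 = 6 (expected 7)
Line 3: "smooth light gleams through brook": 1+1+1+1+1 = 5 ✓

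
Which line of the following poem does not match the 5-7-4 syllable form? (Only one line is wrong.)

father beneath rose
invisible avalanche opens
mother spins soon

Line 1: father(2) + beneath(2) + rose(1) = 5 ✓
Line 2: invisible(4) + avalanche(3) + opens(2) = 9 (expected 7)
Line 3: mother(2) + spins(1) + soon(1) = 4 ✓

The second line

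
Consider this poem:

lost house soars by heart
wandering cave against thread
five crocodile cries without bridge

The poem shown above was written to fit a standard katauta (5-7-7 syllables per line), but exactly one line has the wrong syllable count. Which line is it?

Line 3

Line 1: lost (1), house (1), soars (1), by (1), heart (1) → 5 ✓
Line 2: wandering (3), cave (1), against (2), thread (1) → 7 ✓
Line 3: five (1), crocodile (3), cries (1), without (2), bridge (1) → 8 (expected 7)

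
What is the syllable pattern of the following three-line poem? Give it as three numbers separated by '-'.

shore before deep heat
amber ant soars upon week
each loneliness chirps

Line 1: "shore before deep heat": 1+2+1+1 = 5
Line 2: "amber ant soars upon week": 2+1+1+2+1 = 7
Line 3: "each loneliness chirps": 1+3+1 = 5

5-7-5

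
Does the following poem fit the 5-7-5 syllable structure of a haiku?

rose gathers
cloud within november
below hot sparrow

Line 1: rose (1), gathers (2) → 3 (expected 5)
Line 2: cloud (1), within (2), november (3) → 6 (expected 7)
Line 3: below (2), hot (1), sparrow (2) → 5 ✓

No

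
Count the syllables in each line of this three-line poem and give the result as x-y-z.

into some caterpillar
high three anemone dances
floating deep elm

7-8-4

Line 1: into(2) + some(1) + caterpillar(4) = 7
Line 2: high(1) + three(1) + anemone(4) + dances(2) = 8
Line 3: floating(2) + deep(1) + elm(1) = 4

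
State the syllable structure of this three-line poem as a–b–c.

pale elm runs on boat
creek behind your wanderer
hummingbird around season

Line 1: pale (1), elm (1), runs (1), on (1), boat (1) → 5
Line 2: creek (1), behind (2), your (1), wanderer (3) → 7
Line 3: hummingbird (3), around (2), season (2) → 7

5–7–7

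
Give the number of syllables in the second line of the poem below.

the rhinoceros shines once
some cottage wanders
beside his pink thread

5

The second line: "some cottage wanders": 1+2+2 = 5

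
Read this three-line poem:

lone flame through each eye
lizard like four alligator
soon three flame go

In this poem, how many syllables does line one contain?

5

Line one: "lone flame through each eye": 1+1+1+1+1 = 5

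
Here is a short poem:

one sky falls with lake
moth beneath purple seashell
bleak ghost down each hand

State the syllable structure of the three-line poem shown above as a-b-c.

5-7-5

Line 1: one(1) + sky(1) + falls(1) + with(1) + lake(1) = 5
Line 2: moth(1) + beneath(2) + purple(2) + seashell(2) = 7
Line 3: bleak(1) + ghost(1) + down(1) + each(1) + hand(1) = 5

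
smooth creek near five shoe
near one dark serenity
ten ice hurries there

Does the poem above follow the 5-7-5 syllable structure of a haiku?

Yes

Line 1: smooth(1) + creek(1) + near(1) + five(1) + shoe(1) = 5 ✓
Line 2: near(1) + one(1) + dark(1) + serenity(4) = 7 ✓
Line 3: ten(1) + ice(1) + hurries(2) + there(1) = 5 ✓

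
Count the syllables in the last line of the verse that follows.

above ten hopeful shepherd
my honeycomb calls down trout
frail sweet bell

The last line: "frail sweet bell": 1+1+1 = 3

3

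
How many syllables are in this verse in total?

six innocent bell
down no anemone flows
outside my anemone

19

Line 1: six(1) + innocent(3) + bell(1) = 5
Line 2: down(1) + no(1) + anemone(4) + flows(1) = 7
Line 3: outside(2) + my(1) + anemone(4) = 7
Total: 5 + 7 + 7 = 19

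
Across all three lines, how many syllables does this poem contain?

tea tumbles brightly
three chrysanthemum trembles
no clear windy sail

Line 1: "tea tumbles brightly": 1+2+2 = 5
Line 2: "three chrysanthemum trembles": 1+4+2 = 7
Line 3: "no clear windy sail": 1+1+2+1 = 5
Total: 5 + 7 + 5 = 17

17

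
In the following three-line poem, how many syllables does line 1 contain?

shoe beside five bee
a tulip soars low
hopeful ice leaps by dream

5

Line 1: shoe (1), beside (2), five (1), bee (1) → 5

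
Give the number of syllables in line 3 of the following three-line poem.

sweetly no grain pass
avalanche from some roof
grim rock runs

3

Line 3: "grim rock runs": 1+1+1 = 3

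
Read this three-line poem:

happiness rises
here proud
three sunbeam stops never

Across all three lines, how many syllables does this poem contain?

13

Line 1: happiness (3), rises (2) → 5
Line 2: here (1), proud (1) → 2
Line 3: three (1), sunbeam (2), stops (1), never (2) → 6
Total: 5 + 2 + 6 = 13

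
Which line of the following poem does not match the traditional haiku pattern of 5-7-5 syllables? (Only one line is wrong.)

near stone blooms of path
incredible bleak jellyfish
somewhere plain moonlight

The second line

Line 1: near (1), stone (1), blooms (1), of (1), path (1) → 5 ✓
Line 2: incredible (4), bleak (1), jellyfish (3) → 8 (expected 7)
Line 3: somewhere (2), plain (1), moonlight (2) → 5 ✓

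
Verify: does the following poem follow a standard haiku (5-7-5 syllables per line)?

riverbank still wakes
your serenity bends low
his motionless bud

Yes

Line 1: riverbank (3), still (1), wakes (1) → 5 ✓
Line 2: your (1), serenity (4), bends (1), low (1) → 7 ✓
Line 3: his (1), motionless (3), bud (1) → 5 ✓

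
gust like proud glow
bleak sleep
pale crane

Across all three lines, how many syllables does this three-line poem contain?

8

Line 1: gust (1), like (1), proud (1), glow (1) → 4
Line 2: bleak (1), sleep (1) → 2
Line 3: pale (1), crane (1) → 2
Total: 4 + 2 + 2 = 8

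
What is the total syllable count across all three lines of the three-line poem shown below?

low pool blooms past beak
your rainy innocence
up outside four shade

16

Line 1: low(1) + pool(1) + blooms(1) + past(1) + beak(1) = 5
Line 2: your(1) + rainy(2) + innocence(3) = 6
Line 3: up(1) + outside(2) + four(1) + shade(1) = 5
Total: 5 + 6 + 5 = 16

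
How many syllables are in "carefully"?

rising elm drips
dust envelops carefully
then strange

3

"carefully" has 3 syllables.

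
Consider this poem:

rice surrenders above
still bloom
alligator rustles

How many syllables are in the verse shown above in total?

Line 1: rice (1), surrenders (3), above (2) → 6
Line 2: still (1), bloom (1) → 2
Line 3: alligator (4), rustles (2) → 6
Total: 6 + 2 + 6 = 14

14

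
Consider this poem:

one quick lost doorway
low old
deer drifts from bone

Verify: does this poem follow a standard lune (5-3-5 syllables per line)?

Line 1: one (1), quick (1), lost (1), doorway (2) → 5 ✓
Line 2: low (1), old (1) → 2 (expected 3)
Line 3: deer (1), drifts (1), from (1), bone (1) → 4 (expected 5)

No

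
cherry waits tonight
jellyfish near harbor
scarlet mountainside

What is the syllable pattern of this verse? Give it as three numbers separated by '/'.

Line 1: cherry (2), waits (1), tonight (2) → 5
Line 2: jellyfish (3), near (1), harbor (2) → 6
Line 3: scarlet (2), mountainside (3) → 5

5/6/5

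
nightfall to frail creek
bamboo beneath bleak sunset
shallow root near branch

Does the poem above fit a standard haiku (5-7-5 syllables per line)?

Line 1: nightfall (2), to (1), frail (1), creek (1) → 5 ✓
Line 2: bamboo (2), beneath (2), bleak (1), sunset (2) → 7 ✓
Line 3: shallow (2), root (1), near (1), branch (1) → 5 ✓

Yes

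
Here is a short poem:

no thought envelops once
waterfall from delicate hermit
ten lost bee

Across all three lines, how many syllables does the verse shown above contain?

18

Line 1: no(1) + thought(1) + envelops(3) + once(1) = 6
Line 2: waterfall(3) + from(1) + delicate(3) + hermit(2) = 9
Line 3: ten(1) + lost(1) + bee(1) = 3
Total: 6 + 9 + 3 = 18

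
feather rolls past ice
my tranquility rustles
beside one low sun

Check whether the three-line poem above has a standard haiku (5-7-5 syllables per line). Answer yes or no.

Yes

Line 1: feather(2) + rolls(1) + past(1) + ice(1) = 5 ✓
Line 2: my(1) + tranquility(4) + rustles(2) = 7 ✓
Line 3: beside(2) + one(1) + low(1) + sun(1) = 5 ✓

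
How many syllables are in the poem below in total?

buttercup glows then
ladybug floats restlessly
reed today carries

17

Line 1: "buttercup glows then": 3+1+1 = 5
Line 2: "ladybug floats restlessly": 3+1+3 = 7
Line 3: "reed today carries": 1+2+2 = 5
Total: 5 + 7 + 5 = 17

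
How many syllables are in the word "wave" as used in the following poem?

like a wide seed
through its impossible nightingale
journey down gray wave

1

"wave" has 1 syllable.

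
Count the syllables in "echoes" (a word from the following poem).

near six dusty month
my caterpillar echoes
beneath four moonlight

"echoes" has 2 syllables.

2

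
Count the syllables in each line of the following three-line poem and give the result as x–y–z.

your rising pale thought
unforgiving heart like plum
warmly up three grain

5–7–5

Line 1: "your rising pale thought": 1+2+1+1 = 5
Line 2: "unforgiving heart like plum": 4+1+1+1 = 7
Line 3: "warmly up three grain": 2+1+1+1 = 5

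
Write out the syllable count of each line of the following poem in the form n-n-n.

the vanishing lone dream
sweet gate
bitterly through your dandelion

6-2-9

Line 1: the (1), vanishing (3), lone (1), dream (1) → 6
Line 2: sweet (1), gate (1) → 2
Line 3: bitterly (3), through (1), your (1), dandelion (4) → 9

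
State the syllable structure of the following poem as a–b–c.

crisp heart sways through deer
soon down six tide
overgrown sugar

Line 1: crisp(1) + heart(1) + sways(1) + through(1) + deer(1) = 5
Line 2: soon(1) + down(1) + six(1) + tide(1) = 4
Line 3: overgrown(3) + sugar(2) = 5

5–4–5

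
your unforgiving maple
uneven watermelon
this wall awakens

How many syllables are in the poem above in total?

19

Line 1: your(1) + unforgiving(4) + maple(2) = 7
Line 2: uneven(3) + watermelon(4) = 7
Line 3: this(1) + wall(1) + awakens(3) = 5
Total: 7 + 7 + 5 = 19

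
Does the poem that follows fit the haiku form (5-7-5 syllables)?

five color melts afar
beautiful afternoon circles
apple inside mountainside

No

Line 1: five(1) + color(2) + melts(1) + afar(2) = 6 (expected 5)
Line 2: beautiful(3) + afternoon(3) + circles(2) = 8 (expected 7)
Line 3: apple(2) + inside(2) + mountainside(3) = 7 (expected 5)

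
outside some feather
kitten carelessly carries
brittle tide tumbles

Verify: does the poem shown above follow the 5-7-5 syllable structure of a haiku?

Yes

Line 1: outside (2), some (1), feather (2) → 5 ✓
Line 2: kitten (2), carelessly (3), carries (2) → 7 ✓
Line 3: brittle (2), tide (1), tumbles (2) → 5 ✓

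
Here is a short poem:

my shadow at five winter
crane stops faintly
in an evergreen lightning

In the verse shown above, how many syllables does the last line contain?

The last line: in (1), an (1), evergreen (3), lightning (2) → 7

7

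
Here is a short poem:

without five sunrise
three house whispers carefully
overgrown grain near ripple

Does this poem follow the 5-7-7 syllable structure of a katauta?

Yes

Line 1: without (2), five (1), sunrise (2) → 5 ✓
Line 2: three (1), house (1), whispers (2), carefully (3) → 7 ✓
Line 3: overgrown (3), grain (1), near (1), ripple (2) → 7 ✓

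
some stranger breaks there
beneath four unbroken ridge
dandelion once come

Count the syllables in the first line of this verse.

The first line: some (1), stranger (2), breaks (1), there (1) → 5

5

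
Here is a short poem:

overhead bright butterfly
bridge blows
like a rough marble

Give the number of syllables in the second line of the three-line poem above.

The second line: "bridge blows": 1+1 = 2

2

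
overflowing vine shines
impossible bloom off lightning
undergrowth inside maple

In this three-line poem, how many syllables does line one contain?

Line one: overflowing(4) + vine(1) + shines(1) = 6

6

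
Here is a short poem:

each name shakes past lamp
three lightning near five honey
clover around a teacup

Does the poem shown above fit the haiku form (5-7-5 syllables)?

No

Line 1: each(1) + name(1) + shakes(1) + past(1) + lamp(1) = 5 ✓
Line 2: three(1) + lightning(2) + near(1) + five(1) + honey(2) = 7 ✓
Line 3: clover(2) + around(2) + a(1) + teacup(2) = 7 (expected 5)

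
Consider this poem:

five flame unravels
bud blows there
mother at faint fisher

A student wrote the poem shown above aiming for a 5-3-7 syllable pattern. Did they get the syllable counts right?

Line 1: "five flame unravels": 1+1+3 = 5 ✓
Line 2: "bud blows there": 1+1+1 = 3 ✓
Line 3: "mother at faint fisher": 2+1+1+2 = 6 (expected 7)

No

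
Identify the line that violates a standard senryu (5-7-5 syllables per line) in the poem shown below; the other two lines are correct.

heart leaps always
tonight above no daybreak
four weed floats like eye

Line 1

Line 1: "heart leaps always": 1+1+2 = 4 (expected 5)
Line 2: "tonight above no daybreak": 2+2+1+2 = 7 ✓
Line 3: "four weed floats like eye": 1+1+1+1+1 = 5 ✓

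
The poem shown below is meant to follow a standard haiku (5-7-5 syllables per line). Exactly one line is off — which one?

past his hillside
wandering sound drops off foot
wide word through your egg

The first line

Line 1: past (1), his (1), hillside (2) → 4 (expected 5)
Line 2: wandering (3), sound (1), drops (1), off (1), foot (1) → 7 ✓
Line 3: wide (1), word (1), through (1), your (1), egg (1) → 5 ✓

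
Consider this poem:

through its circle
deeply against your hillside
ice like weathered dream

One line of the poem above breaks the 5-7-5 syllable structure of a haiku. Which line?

Line 1

Line 1: through (1), its (1), circle (2) → 4 (expected 5)
Line 2: deeply (2), against (2), your (1), hillside (2) → 7 ✓
Line 3: ice (1), like (1), weathered (2), dream (1) → 5 ✓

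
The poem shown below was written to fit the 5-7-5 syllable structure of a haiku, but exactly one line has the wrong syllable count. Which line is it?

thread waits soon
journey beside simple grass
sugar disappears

Line 1

Line 1: thread (1), waits (1), soon (1) → 3 (expected 5)
Line 2: journey (2), beside (2), simple (2), grass (1) → 7 ✓
Line 3: sugar (2), disappears (3) → 5 ✓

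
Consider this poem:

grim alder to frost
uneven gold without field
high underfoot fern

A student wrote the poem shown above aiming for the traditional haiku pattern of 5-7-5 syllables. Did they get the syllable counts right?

Yes

Line 1: grim(1) + alder(2) + to(1) + frost(1) = 5 ✓
Line 2: uneven(3) + gold(1) + without(2) + field(1) = 7 ✓
Line 3: high(1) + underfoot(3) + fern(1) = 5 ✓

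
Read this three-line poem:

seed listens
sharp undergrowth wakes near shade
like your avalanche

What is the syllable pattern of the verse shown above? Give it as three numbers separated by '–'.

Line 1: "seed listens": 1+2 = 3
Line 2: "sharp undergrowth wakes near shade": 1+3+1+1+1 = 7
Line 3: "like your avalanche": 1+1+3 = 5

3–7–5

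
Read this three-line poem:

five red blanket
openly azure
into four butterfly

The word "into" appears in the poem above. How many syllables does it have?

2

"into" has 2 syllables.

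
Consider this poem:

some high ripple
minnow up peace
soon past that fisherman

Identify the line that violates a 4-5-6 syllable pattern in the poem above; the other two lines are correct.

Line 1: some (1), high (1), ripple (2) → 4 ✓
Line 2: minnow (2), up (1), peace (1) → 4 (expected 5)
Line 3: soon (1), past (1), that (1), fisherman (3) → 6 ✓

Line 2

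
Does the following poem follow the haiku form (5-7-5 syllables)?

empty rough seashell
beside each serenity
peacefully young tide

Line 1: empty(2) + rough(1) + seashell(2) = 5 ✓
Line 2: beside(2) + each(1) + serenity(4) = 7 ✓
Line 3: peacefully(3) + young(1) + tide(1) = 5 ✓

Yes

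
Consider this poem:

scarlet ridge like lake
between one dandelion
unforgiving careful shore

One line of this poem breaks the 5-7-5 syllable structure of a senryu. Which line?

Line 1: scarlet(2) + ridge(1) + like(1) + lake(1) = 5 ✓
Line 2: between(2) + one(1) + dandelion(4) = 7 ✓
Line 3: unforgiving(4) + careful(2) + shore(1) = 7 (expected 5)

The third line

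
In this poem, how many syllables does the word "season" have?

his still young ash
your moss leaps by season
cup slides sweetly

2

"season" has 2 syllables.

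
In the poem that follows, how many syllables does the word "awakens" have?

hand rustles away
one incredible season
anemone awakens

3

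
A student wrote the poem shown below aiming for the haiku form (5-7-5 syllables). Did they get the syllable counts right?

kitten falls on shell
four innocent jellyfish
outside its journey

Yes

Line 1: kitten(2) + falls(1) + on(1) + shell(1) = 5 ✓
Line 2: four(1) + innocent(3) + jellyfish(3) = 7 ✓
Line 3: outside(2) + its(1) + journey(2) = 5 ✓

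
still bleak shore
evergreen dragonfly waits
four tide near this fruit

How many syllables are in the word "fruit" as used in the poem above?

1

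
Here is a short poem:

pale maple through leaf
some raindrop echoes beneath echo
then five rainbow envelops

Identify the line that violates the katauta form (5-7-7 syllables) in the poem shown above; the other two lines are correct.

Line 1: pale (1), maple (2), through (1), leaf (1) → 5 ✓
Line 2: some (1), raindrop (2), echoes (2), beneath (2), echo (2) → 9 (expected 7)
Line 3: then (1), five (1), rainbow (2), envelops (3) → 7 ✓

The second line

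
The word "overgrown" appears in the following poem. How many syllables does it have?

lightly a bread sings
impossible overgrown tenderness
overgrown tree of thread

3

"overgrown" has 3 syllables.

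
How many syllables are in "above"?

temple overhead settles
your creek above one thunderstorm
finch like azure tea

2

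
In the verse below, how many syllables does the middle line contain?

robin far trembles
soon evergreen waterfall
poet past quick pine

7

The middle line: soon (1), evergreen (3), waterfall (3) → 7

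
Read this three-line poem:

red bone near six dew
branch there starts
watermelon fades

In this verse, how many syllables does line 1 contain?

Line 1: red(1) + bone(1) + near(1) + six(1) + dew(1) = 5

5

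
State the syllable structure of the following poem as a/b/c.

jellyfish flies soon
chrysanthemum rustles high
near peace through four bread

5/7/5

Line 1: "jellyfish flies soon": 3+1+1 = 5
Line 2: "chrysanthemum rustles high": 4+2+1 = 7
Line 3: "near peace through four bread": 1+1+1+1+1 = 5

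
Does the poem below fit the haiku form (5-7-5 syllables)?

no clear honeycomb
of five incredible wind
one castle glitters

Yes

Line 1: "no clear honeycomb": 1+1+3 = 5 ✓
Line 2: "of five incredible wind": 1+1+4+1 = 7 ✓
Line 3: "one castle glitters": 1+2+2 = 5 ✓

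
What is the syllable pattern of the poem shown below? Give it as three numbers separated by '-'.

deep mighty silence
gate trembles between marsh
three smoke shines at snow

5-6-5

Line 1: "deep mighty silence": 1+2+2 = 5
Line 2: "gate trembles between marsh": 1+2+2+1 = 6
Line 3: "three smoke shines at snow": 1+1+1+1+1 = 5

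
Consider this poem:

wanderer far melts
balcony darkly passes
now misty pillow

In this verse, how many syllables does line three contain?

5

Line three: now(1) + misty(2) + pillow(2) = 5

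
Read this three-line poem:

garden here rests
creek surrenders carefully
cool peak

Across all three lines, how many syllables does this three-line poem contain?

Line 1: "garden here rests": 2+1+1 = 4
Line 2: "creek surrenders carefully": 1+3+3 = 7
Line 3: "cool peak": 1+1 = 2
Total: 4 + 7 + 2 = 13

13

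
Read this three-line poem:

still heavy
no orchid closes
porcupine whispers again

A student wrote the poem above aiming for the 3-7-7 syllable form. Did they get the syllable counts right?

No

Line 1: "still heavy": 1+2 = 3 ✓
Line 2: "no orchid closes": 1+2+2 = 5 (expected 7)
Line 3: "porcupine whispers again": 3+2+2 = 7 ✓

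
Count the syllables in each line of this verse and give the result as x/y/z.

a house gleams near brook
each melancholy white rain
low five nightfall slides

Line 1: "a house gleams near brook": 1+1+1+1+1 = 5
Line 2: "each melancholy white rain": 1+4+1+1 = 7
Line 3: "low five nightfall slides": 1+1+2+1 = 5

5/7/5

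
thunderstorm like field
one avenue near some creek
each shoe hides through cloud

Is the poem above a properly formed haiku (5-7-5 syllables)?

Line 1: "thunderstorm like field": 3+1+1 = 5 ✓
Line 2: "one avenue near some creek": 1+3+1+1+1 = 7 ✓
Line 3: "each shoe hides through cloud": 1+1+1+1+1 = 5 ✓

Yes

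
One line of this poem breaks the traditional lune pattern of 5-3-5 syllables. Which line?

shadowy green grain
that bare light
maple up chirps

Line 1: shadowy(3) + green(1) + grain(1) = 5 ✓
Line 2: that(1) + bare(1) + light(1) = 3 ✓
Line 3: maple(2) + up(1) + chirps(1) = 4 (expected 5)

The third line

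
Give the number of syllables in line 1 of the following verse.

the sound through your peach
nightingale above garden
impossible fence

5

Line 1: the(1) + sound(1) + through(1) + your(1) + peach(1) = 5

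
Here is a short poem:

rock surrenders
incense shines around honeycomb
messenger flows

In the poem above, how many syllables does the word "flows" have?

"flows" has 1 syllable.

1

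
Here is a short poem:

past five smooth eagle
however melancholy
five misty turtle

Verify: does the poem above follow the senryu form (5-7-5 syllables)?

Yes

Line 1: past(1) + five(1) + smooth(1) + eagle(2) = 5 ✓
Line 2: however(3) + melancholy(4) = 7 ✓
Line 3: five(1) + misty(2) + turtle(2) = 5 ✓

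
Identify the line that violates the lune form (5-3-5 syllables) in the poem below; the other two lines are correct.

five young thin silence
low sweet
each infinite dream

Line 2

Line 1: five(1) + young(1) + thin(1) + silence(2) = 5 ✓
Line 2: low(1) + sweet(1) = 2 (expected 3)
Line 3: each(1) + infinite(3) + dream(1) = 5 ✓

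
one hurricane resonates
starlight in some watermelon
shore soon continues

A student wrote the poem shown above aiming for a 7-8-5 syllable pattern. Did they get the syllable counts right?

Yes

Line 1: "one hurricane resonates": 1+3+3 = 7 ✓
Line 2: "starlight in some watermelon": 2+1+1+4 = 8 ✓
Line 3: "shore soon continues": 1+1+3 = 5 ✓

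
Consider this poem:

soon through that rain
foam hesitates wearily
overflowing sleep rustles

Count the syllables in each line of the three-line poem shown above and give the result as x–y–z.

Line 1: soon (1), through (1), that (1), rain (1) → 4
Line 2: foam (1), hesitates (3), wearily (3) → 7
Line 3: overflowing (4), sleep (1), rustles (2) → 7

4–7–7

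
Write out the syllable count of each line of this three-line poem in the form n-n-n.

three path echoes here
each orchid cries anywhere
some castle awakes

5-7-5

Line 1: "three path echoes here": 1+1+2+1 = 5
Line 2: "each orchid cries anywhere": 1+2+1+3 = 7
Line 3: "some castle awakes": 1+2+2 = 5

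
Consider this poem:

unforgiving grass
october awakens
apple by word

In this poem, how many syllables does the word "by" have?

1

"by" has 1 syllable.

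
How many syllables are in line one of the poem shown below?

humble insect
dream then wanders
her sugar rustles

Line one: humble (2), insect (2) → 4

4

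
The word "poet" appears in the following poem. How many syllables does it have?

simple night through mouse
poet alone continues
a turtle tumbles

"poet" has 2 syllables.

2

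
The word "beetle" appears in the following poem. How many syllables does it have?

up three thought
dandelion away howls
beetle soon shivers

2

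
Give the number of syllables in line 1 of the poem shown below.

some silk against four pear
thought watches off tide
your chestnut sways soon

Line 1: some (1), silk (1), against (2), four (1), pear (1) → 6

6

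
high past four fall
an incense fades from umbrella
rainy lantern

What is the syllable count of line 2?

8

Line 2: an (1), incense (2), fades (1), from (1), umbrella (3) → 8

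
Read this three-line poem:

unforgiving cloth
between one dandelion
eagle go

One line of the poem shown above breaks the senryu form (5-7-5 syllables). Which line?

Line 1: unforgiving(4) + cloth(1) = 5 ✓
Line 2: between(2) + one(1) + dandelion(4) = 7 ✓
Line 3: eagle(2) + go(1) = 3 (expected 5)

The third line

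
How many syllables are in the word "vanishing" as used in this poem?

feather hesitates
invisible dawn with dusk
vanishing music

3

"vanishing" has 3 syllables.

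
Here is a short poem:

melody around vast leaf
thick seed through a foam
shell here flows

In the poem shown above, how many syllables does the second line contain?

The second line: thick (1), seed (1), through (1), a (1), foam (1) → 5

5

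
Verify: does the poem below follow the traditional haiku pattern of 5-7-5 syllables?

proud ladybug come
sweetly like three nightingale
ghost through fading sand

Line 1: "proud ladybug come": 1+3+1 = 5 ✓
Line 2: "sweetly like three nightingale": 2+1+1+3 = 7 ✓
Line 3: "ghost through fading sand": 1+1+2+1 = 5 ✓

Yes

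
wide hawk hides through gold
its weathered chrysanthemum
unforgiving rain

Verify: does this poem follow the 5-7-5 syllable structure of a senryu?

Line 1: wide(1) + hawk(1) + hides(1) + through(1) + gold(1) = 5 ✓
Line 2: its(1) + weathered(2) + chrysanthemum(4) = 7 ✓
Line 3: unforgiving(4) + rain(1) = 5 ✓

Yes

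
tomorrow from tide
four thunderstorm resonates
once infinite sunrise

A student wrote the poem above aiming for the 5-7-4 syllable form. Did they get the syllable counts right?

No

Line 1: tomorrow (3), from (1), tide (1) → 5 ✓
Line 2: four (1), thunderstorm (3), resonates (3) → 7 ✓
Line 3: once (1), infinite (3), sunrise (2) → 6 (expected 4)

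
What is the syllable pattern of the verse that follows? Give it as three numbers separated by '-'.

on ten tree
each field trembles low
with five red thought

3-5-4

Line 1: on(1) + ten(1) + tree(1) = 3
Line 2: each(1) + field(1) + trembles(2) + low(1) = 5
Line 3: with(1) + five(1) + red(1) + thought(1) = 4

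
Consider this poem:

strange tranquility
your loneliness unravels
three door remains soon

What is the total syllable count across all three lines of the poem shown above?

17

Line 1: "strange tranquility": 1+4 = 5
Line 2: "your loneliness unravels": 1+3+3 = 7
Line 3: "three door remains soon": 1+1+2+1 = 5
Total: 5 + 7 + 5 = 17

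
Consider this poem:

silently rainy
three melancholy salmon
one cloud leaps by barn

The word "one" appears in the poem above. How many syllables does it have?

1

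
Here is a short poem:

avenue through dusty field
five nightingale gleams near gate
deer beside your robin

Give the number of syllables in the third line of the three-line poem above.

6

The third line: deer (1), beside (2), your (1), robin (2) → 6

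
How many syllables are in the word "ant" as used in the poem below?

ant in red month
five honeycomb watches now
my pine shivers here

1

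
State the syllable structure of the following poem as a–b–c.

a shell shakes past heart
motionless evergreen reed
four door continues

5–7–5

Line 1: a (1), shell (1), shakes (1), past (1), heart (1) → 5
Line 2: motionless (3), evergreen (3), reed (1) → 7
Line 3: four (1), door (1), continues (3) → 5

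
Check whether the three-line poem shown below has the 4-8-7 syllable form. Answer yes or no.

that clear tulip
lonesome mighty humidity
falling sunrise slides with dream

Yes

Line 1: that (1), clear (1), tulip (2) → 4 ✓
Line 2: lonesome (2), mighty (2), humidity (4) → 8 ✓
Line 3: falling (2), sunrise (2), slides (1), with (1), dream (1) → 7 ✓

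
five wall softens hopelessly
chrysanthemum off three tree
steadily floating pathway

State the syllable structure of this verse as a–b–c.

Line 1: five(1) + wall(1) + softens(2) + hopelessly(3) = 7
Line 2: chrysanthemum(4) + off(1) + three(1) + tree(1) = 7
Line 3: steadily(3) + floating(2) + pathway(2) = 7

7–7–7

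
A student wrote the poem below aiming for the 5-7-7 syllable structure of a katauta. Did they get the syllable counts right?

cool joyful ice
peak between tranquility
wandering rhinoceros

No

Line 1: cool (1), joyful (2), ice (1) → 4 (expected 5)
Line 2: peak (1), between (2), tranquility (4) → 7 ✓
Line 3: wandering (3), rhinoceros (4) → 7 ✓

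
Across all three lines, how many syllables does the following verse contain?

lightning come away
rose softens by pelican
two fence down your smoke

Line 1: "lightning come away": 2+1+2 = 5
Line 2: "rose softens by pelican": 1+2+1+3 = 7
Line 3: "two fence down your smoke": 1+1+1+1+1 = 5
Total: 5 + 7 + 5 = 17

17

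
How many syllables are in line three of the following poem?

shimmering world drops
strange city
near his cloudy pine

Line three: near (1), his (1), cloudy (2), pine (1) → 5

5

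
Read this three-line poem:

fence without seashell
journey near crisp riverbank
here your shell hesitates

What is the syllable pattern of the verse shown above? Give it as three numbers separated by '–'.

5–7–6

Line 1: "fence without seashell": 1+2+2 = 5
Line 2: "journey near crisp riverbank": 2+1+1+3 = 7
Line 3: "here your shell hesitates": 1+1+1+3 = 6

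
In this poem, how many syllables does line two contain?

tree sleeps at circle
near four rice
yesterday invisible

3

Line two: "near four rice": 1+1+1 = 3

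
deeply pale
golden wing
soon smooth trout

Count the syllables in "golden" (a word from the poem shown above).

2

"golden" has 2 syllables.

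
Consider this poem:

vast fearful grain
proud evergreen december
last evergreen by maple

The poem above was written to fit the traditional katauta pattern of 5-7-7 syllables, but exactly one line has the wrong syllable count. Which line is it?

Line 1

Line 1: "vast fearful grain": 1+2+1 = 4 (expected 5)
Line 2: "proud evergreen december": 1+3+3 = 7 ✓
Line 3: "last evergreen by maple": 1+3+1+2 = 7 ✓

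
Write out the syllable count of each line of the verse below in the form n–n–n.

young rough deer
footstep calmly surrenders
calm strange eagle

3–7–4

Line 1: "young rough deer": 1+1+1 = 3
Line 2: "footstep calmly surrenders": 2+2+3 = 7
Line 3: "calm strange eagle": 1+1+2 = 4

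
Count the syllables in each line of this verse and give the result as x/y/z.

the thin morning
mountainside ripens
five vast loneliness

Line 1: the (1), thin (1), morning (2) → 4
Line 2: mountainside (3), ripens (2) → 5
Line 3: five (1), vast (1), loneliness (3) → 5

4/5/5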